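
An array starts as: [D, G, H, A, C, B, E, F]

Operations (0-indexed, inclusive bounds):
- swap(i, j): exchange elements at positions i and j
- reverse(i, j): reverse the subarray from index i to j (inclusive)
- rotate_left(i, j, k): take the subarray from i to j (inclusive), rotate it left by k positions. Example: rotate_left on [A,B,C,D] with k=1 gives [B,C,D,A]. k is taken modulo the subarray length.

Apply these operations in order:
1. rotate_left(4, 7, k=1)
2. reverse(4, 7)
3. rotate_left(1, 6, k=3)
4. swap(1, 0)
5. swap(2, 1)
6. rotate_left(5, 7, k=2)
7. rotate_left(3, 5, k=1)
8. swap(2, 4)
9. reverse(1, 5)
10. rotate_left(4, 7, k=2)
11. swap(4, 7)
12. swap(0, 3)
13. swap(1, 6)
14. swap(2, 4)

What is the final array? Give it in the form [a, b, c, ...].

Answer: [G, B, F, C, D, A, E, H]

Derivation:
After 1 (rotate_left(4, 7, k=1)): [D, G, H, A, B, E, F, C]
After 2 (reverse(4, 7)): [D, G, H, A, C, F, E, B]
After 3 (rotate_left(1, 6, k=3)): [D, C, F, E, G, H, A, B]
After 4 (swap(1, 0)): [C, D, F, E, G, H, A, B]
After 5 (swap(2, 1)): [C, F, D, E, G, H, A, B]
After 6 (rotate_left(5, 7, k=2)): [C, F, D, E, G, B, H, A]
After 7 (rotate_left(3, 5, k=1)): [C, F, D, G, B, E, H, A]
After 8 (swap(2, 4)): [C, F, B, G, D, E, H, A]
After 9 (reverse(1, 5)): [C, E, D, G, B, F, H, A]
After 10 (rotate_left(4, 7, k=2)): [C, E, D, G, H, A, B, F]
After 11 (swap(4, 7)): [C, E, D, G, F, A, B, H]
After 12 (swap(0, 3)): [G, E, D, C, F, A, B, H]
After 13 (swap(1, 6)): [G, B, D, C, F, A, E, H]
After 14 (swap(2, 4)): [G, B, F, C, D, A, E, H]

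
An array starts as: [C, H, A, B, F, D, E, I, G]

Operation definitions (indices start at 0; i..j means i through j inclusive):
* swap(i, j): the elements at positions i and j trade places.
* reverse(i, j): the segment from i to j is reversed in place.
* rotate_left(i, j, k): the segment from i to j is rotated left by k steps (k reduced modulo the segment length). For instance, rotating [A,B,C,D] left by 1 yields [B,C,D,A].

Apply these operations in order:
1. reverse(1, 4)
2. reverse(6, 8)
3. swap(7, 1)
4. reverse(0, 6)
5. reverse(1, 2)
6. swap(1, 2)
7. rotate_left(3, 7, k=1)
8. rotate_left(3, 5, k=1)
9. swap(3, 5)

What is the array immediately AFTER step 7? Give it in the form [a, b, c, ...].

Answer: [G, D, H, B, I, C, F, A, E]

Derivation:
After 1 (reverse(1, 4)): [C, F, B, A, H, D, E, I, G]
After 2 (reverse(6, 8)): [C, F, B, A, H, D, G, I, E]
After 3 (swap(7, 1)): [C, I, B, A, H, D, G, F, E]
After 4 (reverse(0, 6)): [G, D, H, A, B, I, C, F, E]
After 5 (reverse(1, 2)): [G, H, D, A, B, I, C, F, E]
After 6 (swap(1, 2)): [G, D, H, A, B, I, C, F, E]
After 7 (rotate_left(3, 7, k=1)): [G, D, H, B, I, C, F, A, E]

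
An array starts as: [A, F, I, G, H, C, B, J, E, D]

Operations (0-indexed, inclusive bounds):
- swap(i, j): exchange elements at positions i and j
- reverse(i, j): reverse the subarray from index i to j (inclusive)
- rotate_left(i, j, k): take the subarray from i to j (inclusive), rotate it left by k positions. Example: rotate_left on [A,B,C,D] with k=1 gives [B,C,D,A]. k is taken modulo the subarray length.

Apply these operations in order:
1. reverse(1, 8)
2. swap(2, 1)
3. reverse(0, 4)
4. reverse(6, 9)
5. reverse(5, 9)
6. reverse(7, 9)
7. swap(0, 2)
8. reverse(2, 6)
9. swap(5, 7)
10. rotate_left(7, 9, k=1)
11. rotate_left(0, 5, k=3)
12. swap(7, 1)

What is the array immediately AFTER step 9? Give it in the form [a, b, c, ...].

Answer: [E, B, I, G, A, H, C, J, D, F]

Derivation:
After 1 (reverse(1, 8)): [A, E, J, B, C, H, G, I, F, D]
After 2 (swap(2, 1)): [A, J, E, B, C, H, G, I, F, D]
After 3 (reverse(0, 4)): [C, B, E, J, A, H, G, I, F, D]
After 4 (reverse(6, 9)): [C, B, E, J, A, H, D, F, I, G]
After 5 (reverse(5, 9)): [C, B, E, J, A, G, I, F, D, H]
After 6 (reverse(7, 9)): [C, B, E, J, A, G, I, H, D, F]
After 7 (swap(0, 2)): [E, B, C, J, A, G, I, H, D, F]
After 8 (reverse(2, 6)): [E, B, I, G, A, J, C, H, D, F]
After 9 (swap(5, 7)): [E, B, I, G, A, H, C, J, D, F]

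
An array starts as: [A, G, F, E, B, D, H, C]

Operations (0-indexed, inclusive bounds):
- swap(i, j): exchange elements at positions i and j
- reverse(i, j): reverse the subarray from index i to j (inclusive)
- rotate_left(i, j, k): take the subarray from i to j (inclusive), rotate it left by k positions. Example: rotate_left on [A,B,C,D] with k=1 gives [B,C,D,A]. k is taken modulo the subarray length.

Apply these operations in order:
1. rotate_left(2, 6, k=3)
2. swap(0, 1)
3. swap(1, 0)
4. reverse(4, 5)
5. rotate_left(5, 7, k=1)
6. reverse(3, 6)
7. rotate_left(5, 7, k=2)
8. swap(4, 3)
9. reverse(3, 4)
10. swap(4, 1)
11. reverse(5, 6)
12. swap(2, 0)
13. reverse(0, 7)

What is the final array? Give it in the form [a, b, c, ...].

After 1 (rotate_left(2, 6, k=3)): [A, G, D, H, F, E, B, C]
After 2 (swap(0, 1)): [G, A, D, H, F, E, B, C]
After 3 (swap(1, 0)): [A, G, D, H, F, E, B, C]
After 4 (reverse(4, 5)): [A, G, D, H, E, F, B, C]
After 5 (rotate_left(5, 7, k=1)): [A, G, D, H, E, B, C, F]
After 6 (reverse(3, 6)): [A, G, D, C, B, E, H, F]
After 7 (rotate_left(5, 7, k=2)): [A, G, D, C, B, F, E, H]
After 8 (swap(4, 3)): [A, G, D, B, C, F, E, H]
After 9 (reverse(3, 4)): [A, G, D, C, B, F, E, H]
After 10 (swap(4, 1)): [A, B, D, C, G, F, E, H]
After 11 (reverse(5, 6)): [A, B, D, C, G, E, F, H]
After 12 (swap(2, 0)): [D, B, A, C, G, E, F, H]
After 13 (reverse(0, 7)): [H, F, E, G, C, A, B, D]

Answer: [H, F, E, G, C, A, B, D]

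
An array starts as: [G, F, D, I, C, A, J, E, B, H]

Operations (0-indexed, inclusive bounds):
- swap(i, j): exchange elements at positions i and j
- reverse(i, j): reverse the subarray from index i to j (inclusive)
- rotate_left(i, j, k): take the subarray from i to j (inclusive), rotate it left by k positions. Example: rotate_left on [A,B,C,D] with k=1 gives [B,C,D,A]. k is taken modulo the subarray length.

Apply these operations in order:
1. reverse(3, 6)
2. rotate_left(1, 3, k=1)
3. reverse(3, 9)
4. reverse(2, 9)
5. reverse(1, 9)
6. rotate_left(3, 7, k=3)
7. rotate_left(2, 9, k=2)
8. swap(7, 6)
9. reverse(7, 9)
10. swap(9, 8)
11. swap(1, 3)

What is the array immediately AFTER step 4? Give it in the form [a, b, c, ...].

After 1 (reverse(3, 6)): [G, F, D, J, A, C, I, E, B, H]
After 2 (rotate_left(1, 3, k=1)): [G, D, J, F, A, C, I, E, B, H]
After 3 (reverse(3, 9)): [G, D, J, H, B, E, I, C, A, F]
After 4 (reverse(2, 9)): [G, D, F, A, C, I, E, B, H, J]

Answer: [G, D, F, A, C, I, E, B, H, J]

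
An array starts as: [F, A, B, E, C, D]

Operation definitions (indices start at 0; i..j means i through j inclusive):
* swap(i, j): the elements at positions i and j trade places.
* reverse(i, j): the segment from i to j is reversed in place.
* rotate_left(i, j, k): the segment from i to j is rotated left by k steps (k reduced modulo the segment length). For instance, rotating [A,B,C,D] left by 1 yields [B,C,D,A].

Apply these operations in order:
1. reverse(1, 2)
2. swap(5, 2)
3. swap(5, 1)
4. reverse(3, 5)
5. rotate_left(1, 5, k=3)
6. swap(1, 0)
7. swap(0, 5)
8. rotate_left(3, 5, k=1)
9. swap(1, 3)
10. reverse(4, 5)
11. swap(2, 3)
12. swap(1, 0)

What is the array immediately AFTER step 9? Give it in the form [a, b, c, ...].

After 1 (reverse(1, 2)): [F, B, A, E, C, D]
After 2 (swap(5, 2)): [F, B, D, E, C, A]
After 3 (swap(5, 1)): [F, A, D, E, C, B]
After 4 (reverse(3, 5)): [F, A, D, B, C, E]
After 5 (rotate_left(1, 5, k=3)): [F, C, E, A, D, B]
After 6 (swap(1, 0)): [C, F, E, A, D, B]
After 7 (swap(0, 5)): [B, F, E, A, D, C]
After 8 (rotate_left(3, 5, k=1)): [B, F, E, D, C, A]
After 9 (swap(1, 3)): [B, D, E, F, C, A]

Answer: [B, D, E, F, C, A]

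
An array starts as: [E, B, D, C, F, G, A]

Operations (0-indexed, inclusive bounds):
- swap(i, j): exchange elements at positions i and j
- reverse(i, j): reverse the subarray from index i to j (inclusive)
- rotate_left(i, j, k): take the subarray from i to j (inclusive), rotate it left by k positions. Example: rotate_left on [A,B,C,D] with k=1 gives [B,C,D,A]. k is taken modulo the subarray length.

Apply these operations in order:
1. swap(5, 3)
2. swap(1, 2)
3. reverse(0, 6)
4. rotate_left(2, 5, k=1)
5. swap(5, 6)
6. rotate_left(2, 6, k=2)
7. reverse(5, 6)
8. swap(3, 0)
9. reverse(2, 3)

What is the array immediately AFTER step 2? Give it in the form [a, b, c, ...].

Answer: [E, D, B, G, F, C, A]

Derivation:
After 1 (swap(5, 3)): [E, B, D, G, F, C, A]
After 2 (swap(1, 2)): [E, D, B, G, F, C, A]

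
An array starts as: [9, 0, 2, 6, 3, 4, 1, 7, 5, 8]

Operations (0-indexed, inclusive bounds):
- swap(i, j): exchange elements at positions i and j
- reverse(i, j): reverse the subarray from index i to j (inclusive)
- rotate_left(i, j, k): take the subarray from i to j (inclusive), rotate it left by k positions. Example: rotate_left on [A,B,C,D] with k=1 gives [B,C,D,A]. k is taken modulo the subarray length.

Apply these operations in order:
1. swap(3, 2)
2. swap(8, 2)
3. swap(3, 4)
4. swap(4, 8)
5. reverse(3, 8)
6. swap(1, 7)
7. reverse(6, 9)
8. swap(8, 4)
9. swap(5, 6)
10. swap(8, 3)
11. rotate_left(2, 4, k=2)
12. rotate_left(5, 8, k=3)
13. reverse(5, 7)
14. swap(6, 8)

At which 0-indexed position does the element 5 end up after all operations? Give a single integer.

Answer: 3

Derivation:
After 1 (swap(3, 2)): [9, 0, 6, 2, 3, 4, 1, 7, 5, 8]
After 2 (swap(8, 2)): [9, 0, 5, 2, 3, 4, 1, 7, 6, 8]
After 3 (swap(3, 4)): [9, 0, 5, 3, 2, 4, 1, 7, 6, 8]
After 4 (swap(4, 8)): [9, 0, 5, 3, 6, 4, 1, 7, 2, 8]
After 5 (reverse(3, 8)): [9, 0, 5, 2, 7, 1, 4, 6, 3, 8]
After 6 (swap(1, 7)): [9, 6, 5, 2, 7, 1, 4, 0, 3, 8]
After 7 (reverse(6, 9)): [9, 6, 5, 2, 7, 1, 8, 3, 0, 4]
After 8 (swap(8, 4)): [9, 6, 5, 2, 0, 1, 8, 3, 7, 4]
After 9 (swap(5, 6)): [9, 6, 5, 2, 0, 8, 1, 3, 7, 4]
After 10 (swap(8, 3)): [9, 6, 5, 7, 0, 8, 1, 3, 2, 4]
After 11 (rotate_left(2, 4, k=2)): [9, 6, 0, 5, 7, 8, 1, 3, 2, 4]
After 12 (rotate_left(5, 8, k=3)): [9, 6, 0, 5, 7, 2, 8, 1, 3, 4]
After 13 (reverse(5, 7)): [9, 6, 0, 5, 7, 1, 8, 2, 3, 4]
After 14 (swap(6, 8)): [9, 6, 0, 5, 7, 1, 3, 2, 8, 4]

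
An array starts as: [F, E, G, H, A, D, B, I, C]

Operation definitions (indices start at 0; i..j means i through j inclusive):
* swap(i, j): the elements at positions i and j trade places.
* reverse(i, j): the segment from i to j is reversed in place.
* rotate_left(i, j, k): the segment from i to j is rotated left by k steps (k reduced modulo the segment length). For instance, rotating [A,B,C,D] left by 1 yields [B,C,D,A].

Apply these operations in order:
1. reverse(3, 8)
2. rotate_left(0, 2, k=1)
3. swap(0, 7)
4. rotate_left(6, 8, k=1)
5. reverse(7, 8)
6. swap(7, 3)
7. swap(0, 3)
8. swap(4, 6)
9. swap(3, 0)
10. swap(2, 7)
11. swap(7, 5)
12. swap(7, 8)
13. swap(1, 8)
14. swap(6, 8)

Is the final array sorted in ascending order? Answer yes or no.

Answer: yes

Derivation:
After 1 (reverse(3, 8)): [F, E, G, C, I, B, D, A, H]
After 2 (rotate_left(0, 2, k=1)): [E, G, F, C, I, B, D, A, H]
After 3 (swap(0, 7)): [A, G, F, C, I, B, D, E, H]
After 4 (rotate_left(6, 8, k=1)): [A, G, F, C, I, B, E, H, D]
After 5 (reverse(7, 8)): [A, G, F, C, I, B, E, D, H]
After 6 (swap(7, 3)): [A, G, F, D, I, B, E, C, H]
After 7 (swap(0, 3)): [D, G, F, A, I, B, E, C, H]
After 8 (swap(4, 6)): [D, G, F, A, E, B, I, C, H]
After 9 (swap(3, 0)): [A, G, F, D, E, B, I, C, H]
After 10 (swap(2, 7)): [A, G, C, D, E, B, I, F, H]
After 11 (swap(7, 5)): [A, G, C, D, E, F, I, B, H]
After 12 (swap(7, 8)): [A, G, C, D, E, F, I, H, B]
After 13 (swap(1, 8)): [A, B, C, D, E, F, I, H, G]
After 14 (swap(6, 8)): [A, B, C, D, E, F, G, H, I]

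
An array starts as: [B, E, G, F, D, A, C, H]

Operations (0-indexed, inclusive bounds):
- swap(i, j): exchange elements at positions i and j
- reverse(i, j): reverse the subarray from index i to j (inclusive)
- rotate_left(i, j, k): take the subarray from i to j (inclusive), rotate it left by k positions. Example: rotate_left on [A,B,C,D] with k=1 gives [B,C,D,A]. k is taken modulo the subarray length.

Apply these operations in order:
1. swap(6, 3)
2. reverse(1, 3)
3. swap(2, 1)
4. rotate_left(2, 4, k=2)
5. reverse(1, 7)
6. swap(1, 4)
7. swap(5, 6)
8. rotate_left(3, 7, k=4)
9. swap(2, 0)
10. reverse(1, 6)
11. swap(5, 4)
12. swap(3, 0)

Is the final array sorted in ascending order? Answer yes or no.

After 1 (swap(6, 3)): [B, E, G, C, D, A, F, H]
After 2 (reverse(1, 3)): [B, C, G, E, D, A, F, H]
After 3 (swap(2, 1)): [B, G, C, E, D, A, F, H]
After 4 (rotate_left(2, 4, k=2)): [B, G, D, C, E, A, F, H]
After 5 (reverse(1, 7)): [B, H, F, A, E, C, D, G]
After 6 (swap(1, 4)): [B, E, F, A, H, C, D, G]
After 7 (swap(5, 6)): [B, E, F, A, H, D, C, G]
After 8 (rotate_left(3, 7, k=4)): [B, E, F, G, A, H, D, C]
After 9 (swap(2, 0)): [F, E, B, G, A, H, D, C]
After 10 (reverse(1, 6)): [F, D, H, A, G, B, E, C]
After 11 (swap(5, 4)): [F, D, H, A, B, G, E, C]
After 12 (swap(3, 0)): [A, D, H, F, B, G, E, C]

Answer: no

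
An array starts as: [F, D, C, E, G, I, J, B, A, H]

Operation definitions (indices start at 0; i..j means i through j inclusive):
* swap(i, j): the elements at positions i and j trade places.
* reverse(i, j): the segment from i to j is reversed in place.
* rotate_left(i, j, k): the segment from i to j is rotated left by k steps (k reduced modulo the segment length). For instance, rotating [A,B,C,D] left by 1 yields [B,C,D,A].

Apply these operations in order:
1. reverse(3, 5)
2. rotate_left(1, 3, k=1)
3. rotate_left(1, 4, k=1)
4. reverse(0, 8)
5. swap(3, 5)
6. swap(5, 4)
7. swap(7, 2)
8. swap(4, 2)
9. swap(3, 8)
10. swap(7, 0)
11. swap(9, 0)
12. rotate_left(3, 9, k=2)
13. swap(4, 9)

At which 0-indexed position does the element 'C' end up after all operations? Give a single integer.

Answer: 3

Derivation:
After 1 (reverse(3, 5)): [F, D, C, I, G, E, J, B, A, H]
After 2 (rotate_left(1, 3, k=1)): [F, C, I, D, G, E, J, B, A, H]
After 3 (rotate_left(1, 4, k=1)): [F, I, D, G, C, E, J, B, A, H]
After 4 (reverse(0, 8)): [A, B, J, E, C, G, D, I, F, H]
After 5 (swap(3, 5)): [A, B, J, G, C, E, D, I, F, H]
After 6 (swap(5, 4)): [A, B, J, G, E, C, D, I, F, H]
After 7 (swap(7, 2)): [A, B, I, G, E, C, D, J, F, H]
After 8 (swap(4, 2)): [A, B, E, G, I, C, D, J, F, H]
After 9 (swap(3, 8)): [A, B, E, F, I, C, D, J, G, H]
After 10 (swap(7, 0)): [J, B, E, F, I, C, D, A, G, H]
After 11 (swap(9, 0)): [H, B, E, F, I, C, D, A, G, J]
After 12 (rotate_left(3, 9, k=2)): [H, B, E, C, D, A, G, J, F, I]
After 13 (swap(4, 9)): [H, B, E, C, I, A, G, J, F, D]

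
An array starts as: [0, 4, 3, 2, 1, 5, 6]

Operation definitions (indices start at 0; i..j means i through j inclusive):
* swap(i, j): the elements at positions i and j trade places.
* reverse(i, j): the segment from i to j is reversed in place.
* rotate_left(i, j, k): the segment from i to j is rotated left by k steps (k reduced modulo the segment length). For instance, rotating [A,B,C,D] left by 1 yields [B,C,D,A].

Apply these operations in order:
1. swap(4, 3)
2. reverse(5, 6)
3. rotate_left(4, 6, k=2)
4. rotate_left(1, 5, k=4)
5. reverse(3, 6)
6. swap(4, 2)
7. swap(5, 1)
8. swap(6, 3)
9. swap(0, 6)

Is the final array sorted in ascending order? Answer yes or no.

After 1 (swap(4, 3)): [0, 4, 3, 1, 2, 5, 6]
After 2 (reverse(5, 6)): [0, 4, 3, 1, 2, 6, 5]
After 3 (rotate_left(4, 6, k=2)): [0, 4, 3, 1, 5, 2, 6]
After 4 (rotate_left(1, 5, k=4)): [0, 2, 4, 3, 1, 5, 6]
After 5 (reverse(3, 6)): [0, 2, 4, 6, 5, 1, 3]
After 6 (swap(4, 2)): [0, 2, 5, 6, 4, 1, 3]
After 7 (swap(5, 1)): [0, 1, 5, 6, 4, 2, 3]
After 8 (swap(6, 3)): [0, 1, 5, 3, 4, 2, 6]
After 9 (swap(0, 6)): [6, 1, 5, 3, 4, 2, 0]

Answer: no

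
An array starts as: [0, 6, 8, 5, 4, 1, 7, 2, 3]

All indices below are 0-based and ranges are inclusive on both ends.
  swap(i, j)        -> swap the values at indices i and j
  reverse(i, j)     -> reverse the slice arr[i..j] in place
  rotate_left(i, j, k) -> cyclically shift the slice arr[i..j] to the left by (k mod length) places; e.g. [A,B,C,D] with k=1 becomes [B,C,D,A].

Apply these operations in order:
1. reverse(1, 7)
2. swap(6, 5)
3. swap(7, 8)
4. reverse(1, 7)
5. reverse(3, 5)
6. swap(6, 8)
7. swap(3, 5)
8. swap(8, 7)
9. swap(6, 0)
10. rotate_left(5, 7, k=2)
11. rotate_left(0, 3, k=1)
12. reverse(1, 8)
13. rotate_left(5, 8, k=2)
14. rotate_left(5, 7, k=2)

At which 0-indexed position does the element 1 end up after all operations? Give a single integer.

After 1 (reverse(1, 7)): [0, 2, 7, 1, 4, 5, 8, 6, 3]
After 2 (swap(6, 5)): [0, 2, 7, 1, 4, 8, 5, 6, 3]
After 3 (swap(7, 8)): [0, 2, 7, 1, 4, 8, 5, 3, 6]
After 4 (reverse(1, 7)): [0, 3, 5, 8, 4, 1, 7, 2, 6]
After 5 (reverse(3, 5)): [0, 3, 5, 1, 4, 8, 7, 2, 6]
After 6 (swap(6, 8)): [0, 3, 5, 1, 4, 8, 6, 2, 7]
After 7 (swap(3, 5)): [0, 3, 5, 8, 4, 1, 6, 2, 7]
After 8 (swap(8, 7)): [0, 3, 5, 8, 4, 1, 6, 7, 2]
After 9 (swap(6, 0)): [6, 3, 5, 8, 4, 1, 0, 7, 2]
After 10 (rotate_left(5, 7, k=2)): [6, 3, 5, 8, 4, 7, 1, 0, 2]
After 11 (rotate_left(0, 3, k=1)): [3, 5, 8, 6, 4, 7, 1, 0, 2]
After 12 (reverse(1, 8)): [3, 2, 0, 1, 7, 4, 6, 8, 5]
After 13 (rotate_left(5, 8, k=2)): [3, 2, 0, 1, 7, 8, 5, 4, 6]
After 14 (rotate_left(5, 7, k=2)): [3, 2, 0, 1, 7, 4, 8, 5, 6]

Answer: 3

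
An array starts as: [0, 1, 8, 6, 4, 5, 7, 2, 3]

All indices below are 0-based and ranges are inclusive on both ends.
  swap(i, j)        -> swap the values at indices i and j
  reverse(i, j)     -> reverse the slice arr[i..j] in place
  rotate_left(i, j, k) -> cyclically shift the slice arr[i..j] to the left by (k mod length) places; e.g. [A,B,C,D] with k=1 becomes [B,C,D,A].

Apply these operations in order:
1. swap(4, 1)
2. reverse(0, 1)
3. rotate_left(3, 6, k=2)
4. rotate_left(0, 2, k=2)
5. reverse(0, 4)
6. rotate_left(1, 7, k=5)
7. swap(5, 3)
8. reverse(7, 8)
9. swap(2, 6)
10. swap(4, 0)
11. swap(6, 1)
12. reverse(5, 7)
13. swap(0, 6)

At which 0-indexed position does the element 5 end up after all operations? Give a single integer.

Answer: 7

Derivation:
After 1 (swap(4, 1)): [0, 4, 8, 6, 1, 5, 7, 2, 3]
After 2 (reverse(0, 1)): [4, 0, 8, 6, 1, 5, 7, 2, 3]
After 3 (rotate_left(3, 6, k=2)): [4, 0, 8, 5, 7, 6, 1, 2, 3]
After 4 (rotate_left(0, 2, k=2)): [8, 4, 0, 5, 7, 6, 1, 2, 3]
After 5 (reverse(0, 4)): [7, 5, 0, 4, 8, 6, 1, 2, 3]
After 6 (rotate_left(1, 7, k=5)): [7, 1, 2, 5, 0, 4, 8, 6, 3]
After 7 (swap(5, 3)): [7, 1, 2, 4, 0, 5, 8, 6, 3]
After 8 (reverse(7, 8)): [7, 1, 2, 4, 0, 5, 8, 3, 6]
After 9 (swap(2, 6)): [7, 1, 8, 4, 0, 5, 2, 3, 6]
After 10 (swap(4, 0)): [0, 1, 8, 4, 7, 5, 2, 3, 6]
After 11 (swap(6, 1)): [0, 2, 8, 4, 7, 5, 1, 3, 6]
After 12 (reverse(5, 7)): [0, 2, 8, 4, 7, 3, 1, 5, 6]
After 13 (swap(0, 6)): [1, 2, 8, 4, 7, 3, 0, 5, 6]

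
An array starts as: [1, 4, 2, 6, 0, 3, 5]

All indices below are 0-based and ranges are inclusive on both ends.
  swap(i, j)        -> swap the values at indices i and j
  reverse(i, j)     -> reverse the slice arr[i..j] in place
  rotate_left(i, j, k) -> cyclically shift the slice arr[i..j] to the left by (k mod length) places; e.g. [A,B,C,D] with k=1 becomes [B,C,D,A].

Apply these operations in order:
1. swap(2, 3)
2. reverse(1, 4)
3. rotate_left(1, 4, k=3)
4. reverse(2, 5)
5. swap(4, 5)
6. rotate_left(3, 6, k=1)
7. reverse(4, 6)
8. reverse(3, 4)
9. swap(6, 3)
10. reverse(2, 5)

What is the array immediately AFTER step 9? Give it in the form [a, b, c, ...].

Answer: [1, 4, 3, 2, 0, 5, 6]

Derivation:
After 1 (swap(2, 3)): [1, 4, 6, 2, 0, 3, 5]
After 2 (reverse(1, 4)): [1, 0, 2, 6, 4, 3, 5]
After 3 (rotate_left(1, 4, k=3)): [1, 4, 0, 2, 6, 3, 5]
After 4 (reverse(2, 5)): [1, 4, 3, 6, 2, 0, 5]
After 5 (swap(4, 5)): [1, 4, 3, 6, 0, 2, 5]
After 6 (rotate_left(3, 6, k=1)): [1, 4, 3, 0, 2, 5, 6]
After 7 (reverse(4, 6)): [1, 4, 3, 0, 6, 5, 2]
After 8 (reverse(3, 4)): [1, 4, 3, 6, 0, 5, 2]
After 9 (swap(6, 3)): [1, 4, 3, 2, 0, 5, 6]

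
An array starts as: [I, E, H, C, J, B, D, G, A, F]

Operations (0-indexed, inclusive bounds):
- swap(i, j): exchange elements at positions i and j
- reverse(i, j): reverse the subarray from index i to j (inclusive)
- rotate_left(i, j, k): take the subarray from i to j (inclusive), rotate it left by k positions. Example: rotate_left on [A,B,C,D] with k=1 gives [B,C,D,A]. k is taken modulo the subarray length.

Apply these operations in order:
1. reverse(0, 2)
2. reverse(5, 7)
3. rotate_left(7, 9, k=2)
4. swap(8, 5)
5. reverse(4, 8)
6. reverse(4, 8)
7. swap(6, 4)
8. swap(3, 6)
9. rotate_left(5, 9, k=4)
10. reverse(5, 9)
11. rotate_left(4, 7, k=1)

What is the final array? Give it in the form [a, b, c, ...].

Answer: [H, E, I, J, G, F, C, D, B, A]

Derivation:
After 1 (reverse(0, 2)): [H, E, I, C, J, B, D, G, A, F]
After 2 (reverse(5, 7)): [H, E, I, C, J, G, D, B, A, F]
After 3 (rotate_left(7, 9, k=2)): [H, E, I, C, J, G, D, F, B, A]
After 4 (swap(8, 5)): [H, E, I, C, J, B, D, F, G, A]
After 5 (reverse(4, 8)): [H, E, I, C, G, F, D, B, J, A]
After 6 (reverse(4, 8)): [H, E, I, C, J, B, D, F, G, A]
After 7 (swap(6, 4)): [H, E, I, C, D, B, J, F, G, A]
After 8 (swap(3, 6)): [H, E, I, J, D, B, C, F, G, A]
After 9 (rotate_left(5, 9, k=4)): [H, E, I, J, D, A, B, C, F, G]
After 10 (reverse(5, 9)): [H, E, I, J, D, G, F, C, B, A]
After 11 (rotate_left(4, 7, k=1)): [H, E, I, J, G, F, C, D, B, A]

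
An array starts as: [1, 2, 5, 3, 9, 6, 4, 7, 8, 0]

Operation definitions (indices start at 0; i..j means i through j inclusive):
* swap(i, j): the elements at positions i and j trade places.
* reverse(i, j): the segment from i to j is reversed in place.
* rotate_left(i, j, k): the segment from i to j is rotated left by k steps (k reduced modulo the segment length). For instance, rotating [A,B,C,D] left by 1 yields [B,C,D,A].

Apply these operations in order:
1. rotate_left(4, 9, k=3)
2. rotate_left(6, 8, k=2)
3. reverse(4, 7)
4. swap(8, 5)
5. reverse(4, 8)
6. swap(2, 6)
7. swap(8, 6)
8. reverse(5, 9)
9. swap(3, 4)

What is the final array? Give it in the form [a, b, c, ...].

After 1 (rotate_left(4, 9, k=3)): [1, 2, 5, 3, 7, 8, 0, 9, 6, 4]
After 2 (rotate_left(6, 8, k=2)): [1, 2, 5, 3, 7, 8, 6, 0, 9, 4]
After 3 (reverse(4, 7)): [1, 2, 5, 3, 0, 6, 8, 7, 9, 4]
After 4 (swap(8, 5)): [1, 2, 5, 3, 0, 9, 8, 7, 6, 4]
After 5 (reverse(4, 8)): [1, 2, 5, 3, 6, 7, 8, 9, 0, 4]
After 6 (swap(2, 6)): [1, 2, 8, 3, 6, 7, 5, 9, 0, 4]
After 7 (swap(8, 6)): [1, 2, 8, 3, 6, 7, 0, 9, 5, 4]
After 8 (reverse(5, 9)): [1, 2, 8, 3, 6, 4, 5, 9, 0, 7]
After 9 (swap(3, 4)): [1, 2, 8, 6, 3, 4, 5, 9, 0, 7]

Answer: [1, 2, 8, 6, 3, 4, 5, 9, 0, 7]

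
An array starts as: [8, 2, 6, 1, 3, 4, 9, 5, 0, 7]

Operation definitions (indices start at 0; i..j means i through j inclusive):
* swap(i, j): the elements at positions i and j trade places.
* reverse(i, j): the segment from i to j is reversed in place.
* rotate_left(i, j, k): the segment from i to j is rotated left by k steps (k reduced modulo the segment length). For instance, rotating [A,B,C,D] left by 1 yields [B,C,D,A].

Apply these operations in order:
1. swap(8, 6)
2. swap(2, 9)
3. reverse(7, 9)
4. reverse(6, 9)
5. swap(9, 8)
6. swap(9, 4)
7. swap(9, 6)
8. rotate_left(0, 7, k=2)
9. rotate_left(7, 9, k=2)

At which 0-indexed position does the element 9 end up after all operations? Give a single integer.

Answer: 5

Derivation:
After 1 (swap(8, 6)): [8, 2, 6, 1, 3, 4, 0, 5, 9, 7]
After 2 (swap(2, 9)): [8, 2, 7, 1, 3, 4, 0, 5, 9, 6]
After 3 (reverse(7, 9)): [8, 2, 7, 1, 3, 4, 0, 6, 9, 5]
After 4 (reverse(6, 9)): [8, 2, 7, 1, 3, 4, 5, 9, 6, 0]
After 5 (swap(9, 8)): [8, 2, 7, 1, 3, 4, 5, 9, 0, 6]
After 6 (swap(9, 4)): [8, 2, 7, 1, 6, 4, 5, 9, 0, 3]
After 7 (swap(9, 6)): [8, 2, 7, 1, 6, 4, 3, 9, 0, 5]
After 8 (rotate_left(0, 7, k=2)): [7, 1, 6, 4, 3, 9, 8, 2, 0, 5]
After 9 (rotate_left(7, 9, k=2)): [7, 1, 6, 4, 3, 9, 8, 5, 2, 0]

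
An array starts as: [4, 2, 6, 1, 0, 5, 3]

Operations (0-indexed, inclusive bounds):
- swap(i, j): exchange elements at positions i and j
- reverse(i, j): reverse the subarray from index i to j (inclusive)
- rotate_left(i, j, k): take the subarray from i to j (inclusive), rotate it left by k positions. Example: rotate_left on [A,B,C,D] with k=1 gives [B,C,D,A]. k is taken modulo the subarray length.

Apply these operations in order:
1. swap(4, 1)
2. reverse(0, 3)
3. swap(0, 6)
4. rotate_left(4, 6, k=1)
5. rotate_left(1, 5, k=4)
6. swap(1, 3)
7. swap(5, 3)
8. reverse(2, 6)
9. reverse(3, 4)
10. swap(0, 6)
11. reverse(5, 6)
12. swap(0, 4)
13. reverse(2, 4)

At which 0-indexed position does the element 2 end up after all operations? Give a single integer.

After 1 (swap(4, 1)): [4, 0, 6, 1, 2, 5, 3]
After 2 (reverse(0, 3)): [1, 6, 0, 4, 2, 5, 3]
After 3 (swap(0, 6)): [3, 6, 0, 4, 2, 5, 1]
After 4 (rotate_left(4, 6, k=1)): [3, 6, 0, 4, 5, 1, 2]
After 5 (rotate_left(1, 5, k=4)): [3, 1, 6, 0, 4, 5, 2]
After 6 (swap(1, 3)): [3, 0, 6, 1, 4, 5, 2]
After 7 (swap(5, 3)): [3, 0, 6, 5, 4, 1, 2]
After 8 (reverse(2, 6)): [3, 0, 2, 1, 4, 5, 6]
After 9 (reverse(3, 4)): [3, 0, 2, 4, 1, 5, 6]
After 10 (swap(0, 6)): [6, 0, 2, 4, 1, 5, 3]
After 11 (reverse(5, 6)): [6, 0, 2, 4, 1, 3, 5]
After 12 (swap(0, 4)): [1, 0, 2, 4, 6, 3, 5]
After 13 (reverse(2, 4)): [1, 0, 6, 4, 2, 3, 5]

Answer: 4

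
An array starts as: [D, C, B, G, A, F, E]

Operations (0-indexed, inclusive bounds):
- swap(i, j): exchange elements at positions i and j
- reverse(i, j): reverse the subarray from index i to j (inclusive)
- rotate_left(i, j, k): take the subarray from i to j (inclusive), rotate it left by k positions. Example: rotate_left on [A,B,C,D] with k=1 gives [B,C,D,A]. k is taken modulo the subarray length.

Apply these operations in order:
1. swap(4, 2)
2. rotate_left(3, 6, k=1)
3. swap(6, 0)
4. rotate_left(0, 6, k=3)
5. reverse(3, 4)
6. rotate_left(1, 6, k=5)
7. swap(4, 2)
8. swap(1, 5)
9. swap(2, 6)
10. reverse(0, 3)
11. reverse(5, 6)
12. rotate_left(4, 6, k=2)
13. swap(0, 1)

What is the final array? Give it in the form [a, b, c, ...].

After 1 (swap(4, 2)): [D, C, A, G, B, F, E]
After 2 (rotate_left(3, 6, k=1)): [D, C, A, B, F, E, G]
After 3 (swap(6, 0)): [G, C, A, B, F, E, D]
After 4 (rotate_left(0, 6, k=3)): [B, F, E, D, G, C, A]
After 5 (reverse(3, 4)): [B, F, E, G, D, C, A]
After 6 (rotate_left(1, 6, k=5)): [B, A, F, E, G, D, C]
After 7 (swap(4, 2)): [B, A, G, E, F, D, C]
After 8 (swap(1, 5)): [B, D, G, E, F, A, C]
After 9 (swap(2, 6)): [B, D, C, E, F, A, G]
After 10 (reverse(0, 3)): [E, C, D, B, F, A, G]
After 11 (reverse(5, 6)): [E, C, D, B, F, G, A]
After 12 (rotate_left(4, 6, k=2)): [E, C, D, B, A, F, G]
After 13 (swap(0, 1)): [C, E, D, B, A, F, G]

Answer: [C, E, D, B, A, F, G]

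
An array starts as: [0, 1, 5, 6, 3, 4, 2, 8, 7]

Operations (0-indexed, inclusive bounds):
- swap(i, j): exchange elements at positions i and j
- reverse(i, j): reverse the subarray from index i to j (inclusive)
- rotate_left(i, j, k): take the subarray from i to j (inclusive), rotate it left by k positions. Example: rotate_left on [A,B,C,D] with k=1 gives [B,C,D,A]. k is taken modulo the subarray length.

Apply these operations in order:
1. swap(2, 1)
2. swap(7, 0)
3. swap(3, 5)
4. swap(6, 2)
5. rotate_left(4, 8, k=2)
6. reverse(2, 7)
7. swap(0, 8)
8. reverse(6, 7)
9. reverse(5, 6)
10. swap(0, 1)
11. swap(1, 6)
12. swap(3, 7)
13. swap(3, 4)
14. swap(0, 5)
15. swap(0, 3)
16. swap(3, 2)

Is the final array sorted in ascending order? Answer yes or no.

Answer: yes

Derivation:
After 1 (swap(2, 1)): [0, 5, 1, 6, 3, 4, 2, 8, 7]
After 2 (swap(7, 0)): [8, 5, 1, 6, 3, 4, 2, 0, 7]
After 3 (swap(3, 5)): [8, 5, 1, 4, 3, 6, 2, 0, 7]
After 4 (swap(6, 2)): [8, 5, 2, 4, 3, 6, 1, 0, 7]
After 5 (rotate_left(4, 8, k=2)): [8, 5, 2, 4, 1, 0, 7, 3, 6]
After 6 (reverse(2, 7)): [8, 5, 3, 7, 0, 1, 4, 2, 6]
After 7 (swap(0, 8)): [6, 5, 3, 7, 0, 1, 4, 2, 8]
After 8 (reverse(6, 7)): [6, 5, 3, 7, 0, 1, 2, 4, 8]
After 9 (reverse(5, 6)): [6, 5, 3, 7, 0, 2, 1, 4, 8]
After 10 (swap(0, 1)): [5, 6, 3, 7, 0, 2, 1, 4, 8]
After 11 (swap(1, 6)): [5, 1, 3, 7, 0, 2, 6, 4, 8]
After 12 (swap(3, 7)): [5, 1, 3, 4, 0, 2, 6, 7, 8]
After 13 (swap(3, 4)): [5, 1, 3, 0, 4, 2, 6, 7, 8]
After 14 (swap(0, 5)): [2, 1, 3, 0, 4, 5, 6, 7, 8]
After 15 (swap(0, 3)): [0, 1, 3, 2, 4, 5, 6, 7, 8]
After 16 (swap(3, 2)): [0, 1, 2, 3, 4, 5, 6, 7, 8]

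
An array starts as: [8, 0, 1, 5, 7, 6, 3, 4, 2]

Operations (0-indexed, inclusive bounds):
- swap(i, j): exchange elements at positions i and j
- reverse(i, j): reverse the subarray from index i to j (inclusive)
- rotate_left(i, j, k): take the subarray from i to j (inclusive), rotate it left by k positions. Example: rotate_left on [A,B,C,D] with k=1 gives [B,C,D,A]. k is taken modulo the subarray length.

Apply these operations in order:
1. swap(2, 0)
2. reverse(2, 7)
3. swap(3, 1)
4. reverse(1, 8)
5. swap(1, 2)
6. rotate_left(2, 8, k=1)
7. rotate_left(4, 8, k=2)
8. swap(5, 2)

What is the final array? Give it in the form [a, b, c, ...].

After 1 (swap(2, 0)): [1, 0, 8, 5, 7, 6, 3, 4, 2]
After 2 (reverse(2, 7)): [1, 0, 4, 3, 6, 7, 5, 8, 2]
After 3 (swap(3, 1)): [1, 3, 4, 0, 6, 7, 5, 8, 2]
After 4 (reverse(1, 8)): [1, 2, 8, 5, 7, 6, 0, 4, 3]
After 5 (swap(1, 2)): [1, 8, 2, 5, 7, 6, 0, 4, 3]
After 6 (rotate_left(2, 8, k=1)): [1, 8, 5, 7, 6, 0, 4, 3, 2]
After 7 (rotate_left(4, 8, k=2)): [1, 8, 5, 7, 4, 3, 2, 6, 0]
After 8 (swap(5, 2)): [1, 8, 3, 7, 4, 5, 2, 6, 0]

Answer: [1, 8, 3, 7, 4, 5, 2, 6, 0]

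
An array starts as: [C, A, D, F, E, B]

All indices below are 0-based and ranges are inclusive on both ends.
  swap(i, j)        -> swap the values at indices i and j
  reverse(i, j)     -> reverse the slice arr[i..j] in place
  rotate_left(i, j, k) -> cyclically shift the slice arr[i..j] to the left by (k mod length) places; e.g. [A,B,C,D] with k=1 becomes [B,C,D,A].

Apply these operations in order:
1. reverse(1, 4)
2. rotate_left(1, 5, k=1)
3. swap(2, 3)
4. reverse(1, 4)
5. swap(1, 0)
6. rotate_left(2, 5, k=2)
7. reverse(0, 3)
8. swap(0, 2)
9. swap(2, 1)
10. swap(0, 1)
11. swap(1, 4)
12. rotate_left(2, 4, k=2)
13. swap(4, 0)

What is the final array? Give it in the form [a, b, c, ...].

After 1 (reverse(1, 4)): [C, E, F, D, A, B]
After 2 (rotate_left(1, 5, k=1)): [C, F, D, A, B, E]
After 3 (swap(2, 3)): [C, F, A, D, B, E]
After 4 (reverse(1, 4)): [C, B, D, A, F, E]
After 5 (swap(1, 0)): [B, C, D, A, F, E]
After 6 (rotate_left(2, 5, k=2)): [B, C, F, E, D, A]
After 7 (reverse(0, 3)): [E, F, C, B, D, A]
After 8 (swap(0, 2)): [C, F, E, B, D, A]
After 9 (swap(2, 1)): [C, E, F, B, D, A]
After 10 (swap(0, 1)): [E, C, F, B, D, A]
After 11 (swap(1, 4)): [E, D, F, B, C, A]
After 12 (rotate_left(2, 4, k=2)): [E, D, C, F, B, A]
After 13 (swap(4, 0)): [B, D, C, F, E, A]

Answer: [B, D, C, F, E, A]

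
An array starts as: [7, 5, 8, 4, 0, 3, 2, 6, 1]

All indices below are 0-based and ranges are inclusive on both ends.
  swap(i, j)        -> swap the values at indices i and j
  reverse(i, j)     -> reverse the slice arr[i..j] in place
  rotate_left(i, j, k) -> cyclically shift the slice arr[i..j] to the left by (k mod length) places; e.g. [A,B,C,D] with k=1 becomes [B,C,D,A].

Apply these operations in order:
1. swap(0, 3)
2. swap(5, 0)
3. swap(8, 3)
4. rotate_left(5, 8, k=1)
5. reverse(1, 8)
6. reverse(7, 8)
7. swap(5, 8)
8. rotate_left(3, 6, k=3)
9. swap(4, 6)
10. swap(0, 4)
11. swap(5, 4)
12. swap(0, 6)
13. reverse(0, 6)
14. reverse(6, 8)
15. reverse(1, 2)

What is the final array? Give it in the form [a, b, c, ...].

After 1 (swap(0, 3)): [4, 5, 8, 7, 0, 3, 2, 6, 1]
After 2 (swap(5, 0)): [3, 5, 8, 7, 0, 4, 2, 6, 1]
After 3 (swap(8, 3)): [3, 5, 8, 1, 0, 4, 2, 6, 7]
After 4 (rotate_left(5, 8, k=1)): [3, 5, 8, 1, 0, 2, 6, 7, 4]
After 5 (reverse(1, 8)): [3, 4, 7, 6, 2, 0, 1, 8, 5]
After 6 (reverse(7, 8)): [3, 4, 7, 6, 2, 0, 1, 5, 8]
After 7 (swap(5, 8)): [3, 4, 7, 6, 2, 8, 1, 5, 0]
After 8 (rotate_left(3, 6, k=3)): [3, 4, 7, 1, 6, 2, 8, 5, 0]
After 9 (swap(4, 6)): [3, 4, 7, 1, 8, 2, 6, 5, 0]
After 10 (swap(0, 4)): [8, 4, 7, 1, 3, 2, 6, 5, 0]
After 11 (swap(5, 4)): [8, 4, 7, 1, 2, 3, 6, 5, 0]
After 12 (swap(0, 6)): [6, 4, 7, 1, 2, 3, 8, 5, 0]
After 13 (reverse(0, 6)): [8, 3, 2, 1, 7, 4, 6, 5, 0]
After 14 (reverse(6, 8)): [8, 3, 2, 1, 7, 4, 0, 5, 6]
After 15 (reverse(1, 2)): [8, 2, 3, 1, 7, 4, 0, 5, 6]

Answer: [8, 2, 3, 1, 7, 4, 0, 5, 6]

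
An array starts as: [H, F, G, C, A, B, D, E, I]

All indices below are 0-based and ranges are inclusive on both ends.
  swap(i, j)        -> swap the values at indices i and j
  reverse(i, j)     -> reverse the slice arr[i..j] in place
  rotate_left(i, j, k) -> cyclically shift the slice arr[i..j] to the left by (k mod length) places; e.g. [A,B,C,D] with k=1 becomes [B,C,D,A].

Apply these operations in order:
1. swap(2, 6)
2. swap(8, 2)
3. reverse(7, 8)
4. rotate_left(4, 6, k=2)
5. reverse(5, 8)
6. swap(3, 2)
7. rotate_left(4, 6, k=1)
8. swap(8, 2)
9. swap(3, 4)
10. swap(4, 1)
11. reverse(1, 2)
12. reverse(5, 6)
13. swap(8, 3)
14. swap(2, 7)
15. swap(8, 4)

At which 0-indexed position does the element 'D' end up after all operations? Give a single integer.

After 1 (swap(2, 6)): [H, F, D, C, A, B, G, E, I]
After 2 (swap(8, 2)): [H, F, I, C, A, B, G, E, D]
After 3 (reverse(7, 8)): [H, F, I, C, A, B, G, D, E]
After 4 (rotate_left(4, 6, k=2)): [H, F, I, C, G, A, B, D, E]
After 5 (reverse(5, 8)): [H, F, I, C, G, E, D, B, A]
After 6 (swap(3, 2)): [H, F, C, I, G, E, D, B, A]
After 7 (rotate_left(4, 6, k=1)): [H, F, C, I, E, D, G, B, A]
After 8 (swap(8, 2)): [H, F, A, I, E, D, G, B, C]
After 9 (swap(3, 4)): [H, F, A, E, I, D, G, B, C]
After 10 (swap(4, 1)): [H, I, A, E, F, D, G, B, C]
After 11 (reverse(1, 2)): [H, A, I, E, F, D, G, B, C]
After 12 (reverse(5, 6)): [H, A, I, E, F, G, D, B, C]
After 13 (swap(8, 3)): [H, A, I, C, F, G, D, B, E]
After 14 (swap(2, 7)): [H, A, B, C, F, G, D, I, E]
After 15 (swap(8, 4)): [H, A, B, C, E, G, D, I, F]

Answer: 6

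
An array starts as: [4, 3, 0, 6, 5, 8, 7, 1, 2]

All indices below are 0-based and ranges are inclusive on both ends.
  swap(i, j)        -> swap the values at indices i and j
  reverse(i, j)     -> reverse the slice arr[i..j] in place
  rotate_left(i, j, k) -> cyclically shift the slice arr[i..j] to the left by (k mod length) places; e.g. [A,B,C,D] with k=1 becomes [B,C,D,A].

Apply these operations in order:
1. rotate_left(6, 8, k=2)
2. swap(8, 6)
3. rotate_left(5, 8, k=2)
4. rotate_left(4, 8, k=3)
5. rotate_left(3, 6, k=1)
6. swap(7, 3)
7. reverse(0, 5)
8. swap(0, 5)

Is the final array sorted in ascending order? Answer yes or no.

Answer: no

Derivation:
After 1 (rotate_left(6, 8, k=2)): [4, 3, 0, 6, 5, 8, 2, 7, 1]
After 2 (swap(8, 6)): [4, 3, 0, 6, 5, 8, 1, 7, 2]
After 3 (rotate_left(5, 8, k=2)): [4, 3, 0, 6, 5, 7, 2, 8, 1]
After 4 (rotate_left(4, 8, k=3)): [4, 3, 0, 6, 8, 1, 5, 7, 2]
After 5 (rotate_left(3, 6, k=1)): [4, 3, 0, 8, 1, 5, 6, 7, 2]
After 6 (swap(7, 3)): [4, 3, 0, 7, 1, 5, 6, 8, 2]
After 7 (reverse(0, 5)): [5, 1, 7, 0, 3, 4, 6, 8, 2]
After 8 (swap(0, 5)): [4, 1, 7, 0, 3, 5, 6, 8, 2]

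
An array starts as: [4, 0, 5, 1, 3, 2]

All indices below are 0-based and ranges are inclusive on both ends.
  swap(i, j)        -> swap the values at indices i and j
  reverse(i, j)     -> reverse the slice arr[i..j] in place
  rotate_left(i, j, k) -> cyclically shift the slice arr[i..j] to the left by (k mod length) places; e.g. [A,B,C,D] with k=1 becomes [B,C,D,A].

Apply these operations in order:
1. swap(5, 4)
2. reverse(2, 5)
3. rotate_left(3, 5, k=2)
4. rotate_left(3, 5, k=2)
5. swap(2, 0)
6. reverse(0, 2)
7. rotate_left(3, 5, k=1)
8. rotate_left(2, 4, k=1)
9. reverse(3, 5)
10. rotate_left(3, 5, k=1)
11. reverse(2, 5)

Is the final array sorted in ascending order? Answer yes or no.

Answer: no

Derivation:
After 1 (swap(5, 4)): [4, 0, 5, 1, 2, 3]
After 2 (reverse(2, 5)): [4, 0, 3, 2, 1, 5]
After 3 (rotate_left(3, 5, k=2)): [4, 0, 3, 5, 2, 1]
After 4 (rotate_left(3, 5, k=2)): [4, 0, 3, 1, 5, 2]
After 5 (swap(2, 0)): [3, 0, 4, 1, 5, 2]
After 6 (reverse(0, 2)): [4, 0, 3, 1, 5, 2]
After 7 (rotate_left(3, 5, k=1)): [4, 0, 3, 5, 2, 1]
After 8 (rotate_left(2, 4, k=1)): [4, 0, 5, 2, 3, 1]
After 9 (reverse(3, 5)): [4, 0, 5, 1, 3, 2]
After 10 (rotate_left(3, 5, k=1)): [4, 0, 5, 3, 2, 1]
After 11 (reverse(2, 5)): [4, 0, 1, 2, 3, 5]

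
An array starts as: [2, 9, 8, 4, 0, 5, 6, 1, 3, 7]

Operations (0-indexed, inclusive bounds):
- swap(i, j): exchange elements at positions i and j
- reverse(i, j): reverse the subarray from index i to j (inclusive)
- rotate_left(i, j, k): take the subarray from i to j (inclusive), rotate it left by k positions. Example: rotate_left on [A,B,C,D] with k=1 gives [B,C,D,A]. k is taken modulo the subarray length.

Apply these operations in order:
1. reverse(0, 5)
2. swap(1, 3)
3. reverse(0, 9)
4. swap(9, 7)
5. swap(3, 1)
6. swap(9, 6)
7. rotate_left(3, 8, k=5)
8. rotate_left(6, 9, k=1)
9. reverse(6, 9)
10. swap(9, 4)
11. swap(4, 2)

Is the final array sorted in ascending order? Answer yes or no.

After 1 (reverse(0, 5)): [5, 0, 4, 8, 9, 2, 6, 1, 3, 7]
After 2 (swap(1, 3)): [5, 8, 4, 0, 9, 2, 6, 1, 3, 7]
After 3 (reverse(0, 9)): [7, 3, 1, 6, 2, 9, 0, 4, 8, 5]
After 4 (swap(9, 7)): [7, 3, 1, 6, 2, 9, 0, 5, 8, 4]
After 5 (swap(3, 1)): [7, 6, 1, 3, 2, 9, 0, 5, 8, 4]
After 6 (swap(9, 6)): [7, 6, 1, 3, 2, 9, 4, 5, 8, 0]
After 7 (rotate_left(3, 8, k=5)): [7, 6, 1, 8, 3, 2, 9, 4, 5, 0]
After 8 (rotate_left(6, 9, k=1)): [7, 6, 1, 8, 3, 2, 4, 5, 0, 9]
After 9 (reverse(6, 9)): [7, 6, 1, 8, 3, 2, 9, 0, 5, 4]
After 10 (swap(9, 4)): [7, 6, 1, 8, 4, 2, 9, 0, 5, 3]
After 11 (swap(4, 2)): [7, 6, 4, 8, 1, 2, 9, 0, 5, 3]

Answer: no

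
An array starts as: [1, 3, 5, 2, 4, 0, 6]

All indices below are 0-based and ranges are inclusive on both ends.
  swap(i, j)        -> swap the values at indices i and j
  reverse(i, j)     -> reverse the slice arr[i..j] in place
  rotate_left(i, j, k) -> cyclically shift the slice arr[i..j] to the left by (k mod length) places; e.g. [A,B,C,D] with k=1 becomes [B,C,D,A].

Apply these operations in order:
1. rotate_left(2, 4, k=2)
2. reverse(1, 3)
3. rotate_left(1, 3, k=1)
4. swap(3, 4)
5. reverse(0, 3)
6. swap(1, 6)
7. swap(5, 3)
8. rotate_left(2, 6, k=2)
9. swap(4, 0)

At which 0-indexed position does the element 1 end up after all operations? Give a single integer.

Answer: 3

Derivation:
After 1 (rotate_left(2, 4, k=2)): [1, 3, 4, 5, 2, 0, 6]
After 2 (reverse(1, 3)): [1, 5, 4, 3, 2, 0, 6]
After 3 (rotate_left(1, 3, k=1)): [1, 4, 3, 5, 2, 0, 6]
After 4 (swap(3, 4)): [1, 4, 3, 2, 5, 0, 6]
After 5 (reverse(0, 3)): [2, 3, 4, 1, 5, 0, 6]
After 6 (swap(1, 6)): [2, 6, 4, 1, 5, 0, 3]
After 7 (swap(5, 3)): [2, 6, 4, 0, 5, 1, 3]
After 8 (rotate_left(2, 6, k=2)): [2, 6, 5, 1, 3, 4, 0]
After 9 (swap(4, 0)): [3, 6, 5, 1, 2, 4, 0]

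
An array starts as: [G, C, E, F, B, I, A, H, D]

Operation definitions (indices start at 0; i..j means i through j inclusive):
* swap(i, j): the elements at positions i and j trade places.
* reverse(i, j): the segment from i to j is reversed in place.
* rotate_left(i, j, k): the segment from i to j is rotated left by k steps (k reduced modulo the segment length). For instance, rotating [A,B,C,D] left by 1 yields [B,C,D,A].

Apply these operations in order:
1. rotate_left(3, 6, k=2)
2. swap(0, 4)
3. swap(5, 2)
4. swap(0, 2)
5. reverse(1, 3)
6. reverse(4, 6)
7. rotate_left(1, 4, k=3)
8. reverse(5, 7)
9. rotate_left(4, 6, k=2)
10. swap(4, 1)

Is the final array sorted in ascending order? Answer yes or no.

Answer: no

Derivation:
After 1 (rotate_left(3, 6, k=2)): [G, C, E, I, A, F, B, H, D]
After 2 (swap(0, 4)): [A, C, E, I, G, F, B, H, D]
After 3 (swap(5, 2)): [A, C, F, I, G, E, B, H, D]
After 4 (swap(0, 2)): [F, C, A, I, G, E, B, H, D]
After 5 (reverse(1, 3)): [F, I, A, C, G, E, B, H, D]
After 6 (reverse(4, 6)): [F, I, A, C, B, E, G, H, D]
After 7 (rotate_left(1, 4, k=3)): [F, B, I, A, C, E, G, H, D]
After 8 (reverse(5, 7)): [F, B, I, A, C, H, G, E, D]
After 9 (rotate_left(4, 6, k=2)): [F, B, I, A, G, C, H, E, D]
After 10 (swap(4, 1)): [F, G, I, A, B, C, H, E, D]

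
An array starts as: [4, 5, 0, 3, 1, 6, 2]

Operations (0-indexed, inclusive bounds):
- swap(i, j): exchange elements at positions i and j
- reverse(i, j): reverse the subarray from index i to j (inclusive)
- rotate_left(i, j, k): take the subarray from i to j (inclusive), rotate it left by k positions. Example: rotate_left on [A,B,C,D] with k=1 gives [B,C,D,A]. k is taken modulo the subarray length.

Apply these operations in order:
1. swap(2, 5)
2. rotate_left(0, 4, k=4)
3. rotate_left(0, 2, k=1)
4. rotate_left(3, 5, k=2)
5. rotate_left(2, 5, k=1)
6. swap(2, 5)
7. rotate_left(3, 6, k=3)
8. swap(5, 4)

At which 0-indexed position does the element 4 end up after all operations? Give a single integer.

Answer: 0

Derivation:
After 1 (swap(2, 5)): [4, 5, 6, 3, 1, 0, 2]
After 2 (rotate_left(0, 4, k=4)): [1, 4, 5, 6, 3, 0, 2]
After 3 (rotate_left(0, 2, k=1)): [4, 5, 1, 6, 3, 0, 2]
After 4 (rotate_left(3, 5, k=2)): [4, 5, 1, 0, 6, 3, 2]
After 5 (rotate_left(2, 5, k=1)): [4, 5, 0, 6, 3, 1, 2]
After 6 (swap(2, 5)): [4, 5, 1, 6, 3, 0, 2]
After 7 (rotate_left(3, 6, k=3)): [4, 5, 1, 2, 6, 3, 0]
After 8 (swap(5, 4)): [4, 5, 1, 2, 3, 6, 0]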